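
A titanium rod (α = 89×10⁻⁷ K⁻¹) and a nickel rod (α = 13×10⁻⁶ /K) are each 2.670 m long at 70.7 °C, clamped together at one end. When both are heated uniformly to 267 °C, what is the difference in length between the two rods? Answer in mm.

ΔT = 196.3 K
titanium: ΔL = 89×10⁻⁷ × 2.670 m × 196.3 = 4.6647×10⁻³ m = 4.6647 mm
nickel: ΔL = 13×10⁻⁶ × 2.670 m × 196.3 = 6.8136×10⁻³ m = 6.8136 mm
difference = 6.8136 − 4.6647 = 2.1489 mm

2.15 mm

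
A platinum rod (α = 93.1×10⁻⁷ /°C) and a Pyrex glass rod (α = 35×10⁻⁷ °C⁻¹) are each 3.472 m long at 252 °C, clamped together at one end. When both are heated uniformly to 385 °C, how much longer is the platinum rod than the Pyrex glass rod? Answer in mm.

2.68 mm

ΔT = 133 K
platinum: ΔL = 93.1×10⁻⁷ × 3.472 m × 133 = 4.2991×10⁻³ m = 4.2991 mm
Pyrex glass: ΔL = 35×10⁻⁷ × 3.472 m × 133 = 1.6162×10⁻³ m = 1.6162 mm
difference = 4.2991 − 1.6162 = 2.6829 mm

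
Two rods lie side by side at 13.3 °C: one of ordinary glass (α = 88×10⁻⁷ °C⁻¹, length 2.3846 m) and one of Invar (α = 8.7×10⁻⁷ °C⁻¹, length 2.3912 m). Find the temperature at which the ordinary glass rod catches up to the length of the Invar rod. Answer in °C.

Equal length when α₁L₁ΔT − α₂L₂ΔT = L₂ − L₁ = 6.60×10⁻³ m
α₁L₁ = 2.098448×10⁻⁵, α₂L₂ = 2.080344×10⁻⁶ → Δ(αL) = 1.8904136×10⁻⁵ m/K
ΔT = 6.60×10⁻³ / 1.8904136×10⁻⁵ = 349.130 K, so T = 13.3 + 349.130 = 362.430 °C

T = 362.4 °C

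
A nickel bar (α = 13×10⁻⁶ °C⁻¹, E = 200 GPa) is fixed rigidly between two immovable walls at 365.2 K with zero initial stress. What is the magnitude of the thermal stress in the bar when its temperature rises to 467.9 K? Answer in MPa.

Fully constrained: the free strain ε = αΔT is blocked, so σ = Eε = EαΔT.
|ΔT| = 102.7 K
σ = 200×10⁹ × 13×10⁻⁶ × 102.7 = 2.67×10⁸ Pa

σ = 267 MPa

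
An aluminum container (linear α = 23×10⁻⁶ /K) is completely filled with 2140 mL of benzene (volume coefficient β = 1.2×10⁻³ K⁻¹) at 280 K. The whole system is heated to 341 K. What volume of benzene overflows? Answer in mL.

The container also expands: β_container ≈ 3α = 6.9×10⁻⁵ /K
Net overflow = V₀(β_liq − 3α_cont)ΔT
β − 3α = 1.20×10⁻³ − 6.9×10⁻⁵ = 1.131×10⁻³ /K; ΔT = 61 K
ΔV = 2140 × 1.131×10⁻³ × 61 = 148 mL

148 mL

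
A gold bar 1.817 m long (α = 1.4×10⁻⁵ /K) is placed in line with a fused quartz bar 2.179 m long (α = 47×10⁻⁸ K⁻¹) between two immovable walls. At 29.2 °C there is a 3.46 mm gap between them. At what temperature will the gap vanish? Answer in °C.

T = 160 °C

α₁L₁ = 2.5438×10⁻⁵ m/K, α₂L₂ = 1.02413×10⁻⁶ m/K → total 2.646213×10⁻⁵ m/K
ΔT = g/(α₁L₁+α₂L₂) = 3.46×10⁻³ / 2.646213×10⁻⁵ = 130.75 K
T = 29.2 + 130.75 = 159.95 °C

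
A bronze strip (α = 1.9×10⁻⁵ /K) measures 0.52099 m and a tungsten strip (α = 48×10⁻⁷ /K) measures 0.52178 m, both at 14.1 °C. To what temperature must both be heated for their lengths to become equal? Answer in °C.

T = 120.9 °C

L₁(1 + α₁ΔT) = L₂(1 + α₂ΔT) ⇒ ΔT = (L₂ − L₁)/(α₁L₁ − α₂L₂)
L₂ − L₁ = 0.52178 − 0.52099 = 7.90×10⁻⁴ m
α₁L₁ − α₂L₂ = 1.9×10⁻⁵×0.52099 − 48×10⁻⁷×0.52178 = 7.394266×10⁻⁶ m/K
ΔT = 7.90×10⁻⁴ / 7.394266×10⁻⁶ = 106.840 K
T = 14.1 + 106.840 = 120.940 °C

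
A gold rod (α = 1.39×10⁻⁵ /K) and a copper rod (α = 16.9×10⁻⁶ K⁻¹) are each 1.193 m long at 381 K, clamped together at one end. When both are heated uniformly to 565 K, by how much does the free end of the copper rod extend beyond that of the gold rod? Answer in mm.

0.659 mm

ΔT = 184 K
gold: ΔL = 1.39×10⁻⁵ × 1.193 m × 184 = 3.0512×10⁻³ m = 3.0512 mm
copper: ΔL = 16.9×10⁻⁶ × 1.193 m × 184 = 3.7098×10⁻³ m = 3.7098 mm
difference = 3.7098 − 3.0512 = 0.6586 mm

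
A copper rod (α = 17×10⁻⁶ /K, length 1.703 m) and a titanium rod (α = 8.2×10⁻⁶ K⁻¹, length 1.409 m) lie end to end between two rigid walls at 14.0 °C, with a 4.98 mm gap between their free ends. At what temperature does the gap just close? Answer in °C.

Gap closes when ΔL₁ + ΔL₂ = 4.98 mm = 4.98×10⁻³ m
(α₁L₁ + α₂L₂)ΔT = g
α₁L₁ + α₂L₂ = 17×10⁻⁶×1.703 + 8.2×10⁻⁶×1.409 = 4.05048×10⁻⁵ m/K
ΔT = 4.98×10⁻³ / 4.05048×10⁻⁵ = 122.95 K
T = 14.0 + 122.95 = 136.95 °C

T = 137 °C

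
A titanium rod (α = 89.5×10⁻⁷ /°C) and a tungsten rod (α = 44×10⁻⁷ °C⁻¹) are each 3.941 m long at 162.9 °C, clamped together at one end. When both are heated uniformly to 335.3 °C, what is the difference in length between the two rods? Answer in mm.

ΔT = 172.4 K
titanium: ΔL = 89.5×10⁻⁷ × 3.941 m × 172.4 = 6.0809×10⁻³ m = 6.0809 mm
tungsten: ΔL = 44×10⁻⁷ × 3.941 m × 172.4 = 2.9895×10⁻³ m = 2.9895 mm
difference = 6.0809 − 2.9895 = 3.0914 mm

3.09 mm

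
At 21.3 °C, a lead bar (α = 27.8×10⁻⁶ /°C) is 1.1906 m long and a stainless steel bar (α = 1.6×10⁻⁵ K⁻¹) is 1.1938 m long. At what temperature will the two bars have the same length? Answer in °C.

Equal length when α₁L₁ΔT − α₂L₂ΔT = L₂ − L₁ = 3.20×10⁻³ m
α₁L₁ = 3.309868×10⁻⁵, α₂L₂ = 1.91008×10⁻⁵ → Δ(αL) = 1.399788×10⁻⁵ m/K
ΔT = 3.20×10⁻³ / 1.399788×10⁻⁵ = 228.606 K, so T = 21.3 + 228.606 = 249.906 °C

T = 249.9 °C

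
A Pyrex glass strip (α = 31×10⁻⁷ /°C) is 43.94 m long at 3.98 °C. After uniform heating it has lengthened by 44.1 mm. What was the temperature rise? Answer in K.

ΔL = αL₀ΔT ⇒ ΔT = ΔL / (αL₀)
ΔT = 44.1×10⁻³ m / (31×10⁻⁷ × 43.94 m) = 323.76 K

ΔT = 324 K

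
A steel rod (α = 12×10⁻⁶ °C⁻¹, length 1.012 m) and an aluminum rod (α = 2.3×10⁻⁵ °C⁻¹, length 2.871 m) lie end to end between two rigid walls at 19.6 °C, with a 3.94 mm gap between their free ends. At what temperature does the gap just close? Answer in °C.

Gap closes when ΔL₁ + ΔL₂ = 3.94 mm = 3.94×10⁻³ m
(α₁L₁ + α₂L₂)ΔT = g
α₁L₁ + α₂L₂ = 12×10⁻⁶×1.012 + 2.3×10⁻⁵×2.871 = 7.8177×10⁻⁵ m/K
ΔT = 3.94×10⁻³ / 7.8177×10⁻⁵ = 50.398 K
T = 19.6 + 50.398 = 69.998 °C

T = 70.0 °C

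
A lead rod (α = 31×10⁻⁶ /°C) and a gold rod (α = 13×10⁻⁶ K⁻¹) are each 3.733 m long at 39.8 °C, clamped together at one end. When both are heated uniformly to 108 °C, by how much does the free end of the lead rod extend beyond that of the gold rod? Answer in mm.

4.58 mm

ΔT = 68.2 K
lead: ΔL = 31×10⁻⁶ × 3.733 m × 68.2 = 7.8923×10⁻³ m = 7.8923 mm
gold: ΔL = 13×10⁻⁶ × 3.733 m × 68.2 = 3.3097×10⁻³ m = 3.3097 mm
difference = 7.8923 − 3.3097 = 4.5826 mm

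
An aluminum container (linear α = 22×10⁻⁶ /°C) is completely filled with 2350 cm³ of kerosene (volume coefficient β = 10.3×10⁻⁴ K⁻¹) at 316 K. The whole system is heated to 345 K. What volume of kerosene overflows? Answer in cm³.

The container also expands: β_container ≈ 3α = 6.6×10⁻⁵ /K
Net overflow = V₀(β_liq − 3α_cont)ΔT
β − 3α = 1.03×10⁻³ − 6.6×10⁻⁵ = 9.64×10⁻⁴ /K; ΔT = 29 K
ΔV = 2350 × 9.64×10⁻⁴ × 29 = 65.7 cm³

65.7 cm³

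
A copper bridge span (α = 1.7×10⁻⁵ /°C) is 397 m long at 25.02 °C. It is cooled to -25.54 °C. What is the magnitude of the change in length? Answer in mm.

|ΔT| = |-25.54 − 25.02| = 50.56 K
ΔL = αL₀ΔT = (1.7×10⁻⁵)(397)(50.56) = 3.41×10⁻¹ m

ΔL = 341 mm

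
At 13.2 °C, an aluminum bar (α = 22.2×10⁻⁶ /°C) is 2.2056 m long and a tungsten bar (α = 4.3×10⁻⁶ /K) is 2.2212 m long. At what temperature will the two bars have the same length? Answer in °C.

T = 409.0 °C

Equal length when α₁L₁ΔT − α₂L₂ΔT = L₂ − L₁ = 1.56×10⁻² m
α₁L₁ = 4.896432×10⁻⁵, α₂L₂ = 9.55116×10⁻⁶ → Δ(αL) = 3.941316×10⁻⁵ m/K
ΔT = 1.56×10⁻² / 3.941316×10⁻⁵ = 395.807 K, so T = 13.2 + 395.807 = 409.007 °C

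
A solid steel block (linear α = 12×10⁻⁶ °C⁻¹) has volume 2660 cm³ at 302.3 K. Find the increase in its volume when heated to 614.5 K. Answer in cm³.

ΔV = 29.9 cm³

Isotropic solid: β ≈ 3α = 3.6×10⁻⁵ /K; ΔT = 312.2 K
ΔV = 3αV₀ΔT = 3(12×10⁻⁶)(2660)(312.2) = 29.9 cm³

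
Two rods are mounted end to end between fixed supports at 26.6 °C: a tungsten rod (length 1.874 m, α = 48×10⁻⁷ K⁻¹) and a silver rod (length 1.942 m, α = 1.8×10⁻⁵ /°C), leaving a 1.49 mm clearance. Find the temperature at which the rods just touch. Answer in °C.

T = 60.5 °C

Gap closes when ΔL₁ + ΔL₂ = 1.49 mm = 1.49×10⁻³ m
(α₁L₁ + α₂L₂)ΔT = g
α₁L₁ + α₂L₂ = 48×10⁻⁷×1.874 + 1.8×10⁻⁵×1.942 = 4.39512×10⁻⁵ m/K
ΔT = 1.49×10⁻³ / 4.39512×10⁻⁵ = 33.901 K
T = 26.6 + 33.901 = 60.501 °C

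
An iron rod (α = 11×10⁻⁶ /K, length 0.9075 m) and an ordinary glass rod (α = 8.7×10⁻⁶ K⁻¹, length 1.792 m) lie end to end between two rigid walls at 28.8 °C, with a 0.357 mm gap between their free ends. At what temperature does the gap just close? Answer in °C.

α₁L₁ = 9.9825×10⁻⁶ m/K, α₂L₂ = 1.55904×10⁻⁵ m/K → total 2.55729×10⁻⁵ m/K
ΔT = g/(α₁L₁+α₂L₂) = 3.57×10⁻⁴ / 2.55729×10⁻⁵ = 13.960 K
T = 28.8 + 13.960 = 42.760 °C

T = 42.8 °C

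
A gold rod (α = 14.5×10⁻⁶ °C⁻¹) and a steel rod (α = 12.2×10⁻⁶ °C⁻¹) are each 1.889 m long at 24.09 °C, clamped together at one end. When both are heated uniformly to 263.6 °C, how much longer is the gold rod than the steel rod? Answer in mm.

ΔT = 239.51 K
gold: ΔL = 14.5×10⁻⁶ × 1.889 m × 239.51 = 6.5603×10⁻³ m = 6.5603 mm
steel: ΔL = 12.2×10⁻⁶ × 1.889 m × 239.51 = 5.5197×10⁻³ m = 5.5197 mm
difference = 6.5603 − 5.5197 = 1.0406 mm

1.04 mm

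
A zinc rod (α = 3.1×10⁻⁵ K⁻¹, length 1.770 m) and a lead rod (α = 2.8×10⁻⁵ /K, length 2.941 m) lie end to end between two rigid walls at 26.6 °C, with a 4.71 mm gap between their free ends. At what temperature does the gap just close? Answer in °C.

α₁L₁ = 5.487×10⁻⁵ m/K, α₂L₂ = 8.2348×10⁻⁵ m/K → total 1.37218×10⁻⁴ m/K
ΔT = g/(α₁L₁+α₂L₂) = 4.71×10⁻³ / 1.37218×10⁻⁴ = 34.325 K
T = 26.6 + 34.325 = 60.925 °C

T = 60.9 °C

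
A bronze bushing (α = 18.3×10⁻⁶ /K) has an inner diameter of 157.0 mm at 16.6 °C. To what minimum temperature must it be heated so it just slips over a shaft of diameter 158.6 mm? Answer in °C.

T = 573 °C

Required Δd = 158.6 − 157.0 = 1.6 mm
Δd = αd₀ΔT ⇒ ΔT = Δd/(αd₀) = 1.6 / (18.3×10⁻⁶ × 157.0) = 556.89 K
T_min = 16.6 + 556.89 = 573.49 °C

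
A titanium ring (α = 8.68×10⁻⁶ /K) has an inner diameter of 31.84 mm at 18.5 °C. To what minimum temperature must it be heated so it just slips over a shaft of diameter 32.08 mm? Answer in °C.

Required Δd = 32.08 − 31.84 = 0.24 mm
Δd = αd₀ΔT ⇒ ΔT = Δd/(αd₀) = 0.24 / (8.68×10⁻⁶ × 31.84) = 868.40 K
T_min = 18.5 + 868.40 = 886.90 °C

T = 887 °C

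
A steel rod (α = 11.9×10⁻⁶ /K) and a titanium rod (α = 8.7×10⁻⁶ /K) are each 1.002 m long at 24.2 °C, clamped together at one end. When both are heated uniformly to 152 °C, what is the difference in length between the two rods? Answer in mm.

ΔT = 127.8 K
steel: ΔL = 11.9×10⁻⁶ × 1.002 m × 127.8 = 1.5239×10⁻³ m = 1.5239 mm
titanium: ΔL = 8.7×10⁻⁶ × 1.002 m × 127.8 = 1.1141×10⁻³ m = 1.1141 mm
difference = 1.5239 − 1.1141 = 0.4098 mm

0.410 mm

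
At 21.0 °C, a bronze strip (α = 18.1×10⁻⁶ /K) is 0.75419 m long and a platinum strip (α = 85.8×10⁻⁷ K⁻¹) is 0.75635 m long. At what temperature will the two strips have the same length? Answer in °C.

L₁(1 + α₁ΔT) = L₂(1 + α₂ΔT) ⇒ ΔT = (L₂ − L₁)/(α₁L₁ − α₂L₂)
L₂ − L₁ = 0.75635 − 0.75419 = 2.16×10⁻³ m
α₁L₁ − α₂L₂ = 18.1×10⁻⁶×0.75419 − 85.8×10⁻⁷×0.75635 = 7.161356×10⁻⁶ m/K
ΔT = 2.16×10⁻³ / 7.161356×10⁻⁶ = 301.619 K
T = 21.0 + 301.619 = 322.619 °C

T = 322.6 °C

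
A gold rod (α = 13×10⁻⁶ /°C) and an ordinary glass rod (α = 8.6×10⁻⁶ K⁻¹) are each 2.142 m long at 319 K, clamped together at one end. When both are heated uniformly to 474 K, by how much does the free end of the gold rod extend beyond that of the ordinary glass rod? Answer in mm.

1.46 mm

ΔT = 155 K
gold: ΔL = 13×10⁻⁶ × 2.142 m × 155 = 4.3161×10⁻³ m = 4.3161 mm
ordinary glass: ΔL = 8.6×10⁻⁶ × 2.142 m × 155 = 2.8553×10⁻³ m = 2.8553 mm
difference = 4.3161 − 2.8553 = 1.4608 mm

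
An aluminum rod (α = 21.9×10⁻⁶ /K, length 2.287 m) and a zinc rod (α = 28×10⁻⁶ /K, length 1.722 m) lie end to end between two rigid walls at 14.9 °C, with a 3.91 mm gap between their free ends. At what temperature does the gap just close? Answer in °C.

T = 54.7 °C

Gap closes when ΔL₁ + ΔL₂ = 3.91 mm = 3.91×10⁻³ m
(α₁L₁ + α₂L₂)ΔT = g
α₁L₁ + α₂L₂ = 21.9×10⁻⁶×2.287 + 28×10⁻⁶×1.722 = 9.83013×10⁻⁵ m/K
ΔT = 3.91×10⁻³ / 9.83013×10⁻⁵ = 39.776 K
T = 14.9 + 39.776 = 54.676 °C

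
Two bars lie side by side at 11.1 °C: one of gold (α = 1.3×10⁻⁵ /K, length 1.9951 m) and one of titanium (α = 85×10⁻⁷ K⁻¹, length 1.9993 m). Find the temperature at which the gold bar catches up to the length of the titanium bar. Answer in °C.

T = 480.8 °C

Equal length when α₁L₁ΔT − α₂L₂ΔT = L₂ − L₁ = 4.20×10⁻³ m
α₁L₁ = 2.59363×10⁻⁵, α₂L₂ = 1.699405×10⁻⁵ → Δ(αL) = 8.94225×10⁻⁶ m/K
ΔT = 4.20×10⁻³ / 8.94225×10⁻⁶ = 469.680 K, so T = 11.1 + 469.680 = 480.780 °C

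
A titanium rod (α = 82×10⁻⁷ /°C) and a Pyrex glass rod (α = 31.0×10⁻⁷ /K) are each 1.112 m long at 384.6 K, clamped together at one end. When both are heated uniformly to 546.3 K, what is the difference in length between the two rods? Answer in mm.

ΔT = 161.7 K
titanium: ΔL = 82×10⁻⁷ × 1.112 m × 161.7 = 1.4744×10⁻³ m = 1.4744 mm
Pyrex glass: ΔL = 31.0×10⁻⁷ × 1.112 m × 161.7 = 5.5741×10⁻⁴ m = 0.55741 mm
difference = 1.4744 − 0.55741 = 0.91699 mm

0.917 mm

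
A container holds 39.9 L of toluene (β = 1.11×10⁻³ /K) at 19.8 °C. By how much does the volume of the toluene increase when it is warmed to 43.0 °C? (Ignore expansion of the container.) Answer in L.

|ΔT| = |43.0 − 19.8| = 23.2 K
ΔV = βV₀ΔT = (1.11×10⁻³)(39.9)(23.2) = 1.03 L

ΔV = 1.03 L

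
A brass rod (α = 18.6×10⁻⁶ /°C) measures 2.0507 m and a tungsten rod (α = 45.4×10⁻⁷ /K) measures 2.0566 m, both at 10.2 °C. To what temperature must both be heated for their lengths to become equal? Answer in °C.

T = 215.0 °C

Equal length when α₁L₁ΔT − α₂L₂ΔT = L₂ − L₁ = 5.90×10⁻³ m
α₁L₁ = 3.814302×10⁻⁵, α₂L₂ = 9.336964×10⁻⁶ → Δ(αL) = 2.8806056×10⁻⁵ m/K
ΔT = 5.90×10⁻³ / 2.8806056×10⁻⁵ = 204.818 K, so T = 10.2 + 204.818 = 215.018 °C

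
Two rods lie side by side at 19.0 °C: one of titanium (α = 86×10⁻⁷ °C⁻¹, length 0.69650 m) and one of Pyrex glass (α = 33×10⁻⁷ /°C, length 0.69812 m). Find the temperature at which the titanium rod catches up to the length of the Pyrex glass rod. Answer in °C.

L₁(1 + α₁ΔT) = L₂(1 + α₂ΔT) ⇒ ΔT = (L₂ − L₁)/(α₁L₁ − α₂L₂)
L₂ − L₁ = 0.69812 − 0.69650 = 1.62×10⁻³ m
α₁L₁ − α₂L₂ = 86×10⁻⁷×0.69650 − 33×10⁻⁷×0.69812 = 3.686104×10⁻⁶ m/K
ΔT = 1.62×10⁻³ / 3.686104×10⁻⁶ = 439.488 K
T = 19.0 + 439.488 = 458.488 °C

T = 458.5 °C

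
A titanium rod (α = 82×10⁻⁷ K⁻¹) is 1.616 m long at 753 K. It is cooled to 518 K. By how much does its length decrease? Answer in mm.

|ΔT| = |518 − 753| = 235 K
ΔL = αL₀ΔT = (82×10⁻⁷)(1.616)(235) = 3.11×10⁻³ m

ΔL = 3.11 mm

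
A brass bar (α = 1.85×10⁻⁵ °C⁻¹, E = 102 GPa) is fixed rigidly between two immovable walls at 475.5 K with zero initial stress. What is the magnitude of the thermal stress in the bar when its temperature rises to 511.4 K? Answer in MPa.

Fully constrained: the free strain ε = αΔT is blocked, so σ = Eε = EαΔT.
|ΔT| = 35.9 K
σ = 102×10⁹ × 1.85×10⁻⁵ × 35.9 = 6.77×10⁷ Pa

σ = 67.7 MPa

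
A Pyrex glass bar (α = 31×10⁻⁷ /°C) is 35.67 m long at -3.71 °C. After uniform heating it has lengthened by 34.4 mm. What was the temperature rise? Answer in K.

ΔT = 311 K

ΔL = αL₀ΔT ⇒ ΔT = ΔL / (αL₀)
ΔT = 34.4×10⁻³ m / (31×10⁻⁷ × 35.67 m) = 311.10 K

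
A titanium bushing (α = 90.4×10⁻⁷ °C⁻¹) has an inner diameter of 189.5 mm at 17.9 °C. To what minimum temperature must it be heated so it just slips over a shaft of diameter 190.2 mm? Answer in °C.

Required Δd = 190.2 − 189.5 = 0.7 mm
Δd = αd₀ΔT ⇒ ΔT = Δd/(αd₀) = 0.7 / (90.4×10⁻⁷ × 189.5) = 408.62 K
T_min = 17.9 + 408.62 = 426.52 °C

T = 427 °C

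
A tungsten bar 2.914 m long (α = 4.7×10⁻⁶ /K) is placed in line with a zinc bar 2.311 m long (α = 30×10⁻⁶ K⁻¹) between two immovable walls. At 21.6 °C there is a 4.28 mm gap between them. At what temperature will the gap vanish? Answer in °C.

T = 73.2 °C

Gap closes when ΔL₁ + ΔL₂ = 4.28 mm = 4.28×10⁻³ m
(α₁L₁ + α₂L₂)ΔT = g
α₁L₁ + α₂L₂ = 4.7×10⁻⁶×2.914 + 30×10⁻⁶×2.311 = 8.30258×10⁻⁵ m/K
ΔT = 4.28×10⁻³ / 8.30258×10⁻⁵ = 51.550 K
T = 21.6 + 51.550 = 73.150 °C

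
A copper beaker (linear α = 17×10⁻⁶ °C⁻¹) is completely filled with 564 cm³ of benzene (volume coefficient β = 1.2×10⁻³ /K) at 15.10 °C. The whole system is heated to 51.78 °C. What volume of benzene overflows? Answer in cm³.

The beaker also expands: β_container ≈ 3α = 5.1×10⁻⁵ /K
Net overflow = V₀(β_liq − 3α_cont)ΔT
β − 3α = 1.20×10⁻³ − 5.1×10⁻⁵ = 1.149×10⁻³ /K; ΔT = 36.68 K
ΔV = 564 × 1.149×10⁻³ × 36.68 = 23.8 cm³

23.8 cm³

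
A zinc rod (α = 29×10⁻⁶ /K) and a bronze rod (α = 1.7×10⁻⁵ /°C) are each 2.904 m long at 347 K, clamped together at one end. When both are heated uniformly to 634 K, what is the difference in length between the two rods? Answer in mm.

10.0 mm

ΔT = 287 K
zinc: ΔL = 29×10⁻⁶ × 2.904 m × 287 = 2.4170×10⁻² m = 24.170 mm
bronze: ΔL = 1.7×10⁻⁵ × 2.904 m × 287 = 1.4169×10⁻² m = 14.169 mm
difference = 24.170 − 14.169 = 10.001 mm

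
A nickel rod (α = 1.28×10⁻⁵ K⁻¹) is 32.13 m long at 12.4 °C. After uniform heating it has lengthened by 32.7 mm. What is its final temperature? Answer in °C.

ΔL = αL₀ΔT ⇒ ΔT = ΔL / (αL₀)
ΔT = 32.7×10⁻³ m / (1.28×10⁻⁵ × 32.13 m) = 79.511 K
T = 12.4 + 79.511 = 91.911 °C

T = 91.9 °C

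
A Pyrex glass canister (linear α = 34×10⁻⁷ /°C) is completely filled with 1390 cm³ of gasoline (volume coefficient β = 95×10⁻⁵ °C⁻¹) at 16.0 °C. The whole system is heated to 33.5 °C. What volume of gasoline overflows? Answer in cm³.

The canister also expands: β_container ≈ 3α = 1.02×10⁻⁵ /K
Net overflow = V₀(β_liq − 3α_cont)ΔT
β − 3α = 9.50×10⁻⁴ − 1.02×10⁻⁵ = 9.398×10⁻⁴ /K; ΔT = 17.5 K
ΔV = 1390 × 9.398×10⁻⁴ × 17.5 = 22.9 cm³

22.9 cm³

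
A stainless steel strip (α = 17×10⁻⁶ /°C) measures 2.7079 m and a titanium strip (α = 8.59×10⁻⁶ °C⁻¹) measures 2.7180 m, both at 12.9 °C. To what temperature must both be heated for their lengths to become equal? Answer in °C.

L₁(1 + α₁ΔT) = L₂(1 + α₂ΔT) ⇒ ΔT = (L₂ − L₁)/(α₁L₁ − α₂L₂)
L₂ − L₁ = 2.7180 − 2.7079 = 1.01×10⁻² m
α₁L₁ − α₂L₂ = 17×10⁻⁶×2.7079 − 8.59×10⁻⁶×2.7180 = 2.268668×10⁻⁵ m/K
ΔT = 1.01×10⁻² / 2.268668×10⁻⁵ = 445.195 K
T = 12.9 + 445.195 = 458.095 °C

T = 458.1 °C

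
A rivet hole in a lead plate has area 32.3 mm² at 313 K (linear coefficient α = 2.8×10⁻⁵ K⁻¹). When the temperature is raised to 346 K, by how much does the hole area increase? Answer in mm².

ΔA = 0.0597 mm²

Area coefficient ≈ 2α; |ΔT| = 33 K
ΔA = 2αA₀ΔT = 2(2.8×10⁻⁵)(32.3)(33) = 0.0597 mm²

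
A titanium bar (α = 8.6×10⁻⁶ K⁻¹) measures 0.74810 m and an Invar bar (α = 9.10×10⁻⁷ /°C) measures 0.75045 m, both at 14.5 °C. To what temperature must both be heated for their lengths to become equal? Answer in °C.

T = 423.1 °C

Equal length when α₁L₁ΔT − α₂L₂ΔT = L₂ − L₁ = 2.35×10⁻³ m
α₁L₁ = 6.43366×10⁻⁶, α₂L₂ = 6.829095×10⁻⁷ → Δ(αL) = 5.7507505×10⁻⁶ m/K
ΔT = 2.35×10⁻³ / 5.7507505×10⁻⁶ = 408.642 K, so T = 14.5 + 408.642 = 423.142 °C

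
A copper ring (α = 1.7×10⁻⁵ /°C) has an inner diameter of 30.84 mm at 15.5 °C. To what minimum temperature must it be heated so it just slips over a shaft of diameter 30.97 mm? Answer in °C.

Required Δd = 30.97 − 30.84 = 0.13 mm
Δd = αd₀ΔT ⇒ ΔT = Δd/(αd₀) = 0.13 / (1.7×10⁻⁵ × 30.84) = 247.96 K
T_min = 15.5 + 247.96 = 263.46 °C

T = 263 °C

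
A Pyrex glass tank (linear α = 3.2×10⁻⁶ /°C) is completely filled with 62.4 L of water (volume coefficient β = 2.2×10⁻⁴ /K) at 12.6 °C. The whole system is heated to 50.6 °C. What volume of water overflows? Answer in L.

0.499 L

The tank also expands: β_container ≈ 3α = 9.6×10⁻⁶ /K
Net overflow = V₀(β_liq − 3α_cont)ΔT
β − 3α = 2.20×10⁻⁴ − 9.6×10⁻⁶ = 2.104×10⁻⁴ /K; ΔT = 38.0 K
ΔV = 62.4 × 2.104×10⁻⁴ × 38.0 = 0.499 L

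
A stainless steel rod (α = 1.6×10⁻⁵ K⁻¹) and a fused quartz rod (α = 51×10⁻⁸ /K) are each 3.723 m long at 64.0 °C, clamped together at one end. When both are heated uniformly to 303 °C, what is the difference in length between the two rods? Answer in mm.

13.8 mm

ΔT = 239.0 K
stainless steel: ΔL = 1.6×10⁻⁵ × 3.723 m × 239.0 = 1.4237×10⁻² m = 14.237 mm
fused quartz: ΔL = 51×10⁻⁸ × 3.723 m × 239.0 = 4.5380×10⁻⁴ m = 0.45380 mm
difference = 14.237 − 0.45380 = 13.7832 mm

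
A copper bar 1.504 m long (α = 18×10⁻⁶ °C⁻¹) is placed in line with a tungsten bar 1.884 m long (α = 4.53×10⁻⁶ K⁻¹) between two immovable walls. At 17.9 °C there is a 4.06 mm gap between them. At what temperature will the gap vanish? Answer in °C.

T = 132 °C

Gap closes when ΔL₁ + ΔL₂ = 4.06 mm = 4.06×10⁻³ m
(α₁L₁ + α₂L₂)ΔT = g
α₁L₁ + α₂L₂ = 18×10⁻⁶×1.504 + 4.53×10⁻⁶×1.884 = 3.560652×10⁻⁵ m/K
ΔT = 4.06×10⁻³ / 3.560652×10⁻⁵ = 114.02 K
T = 17.9 + 114.02 = 131.92 °C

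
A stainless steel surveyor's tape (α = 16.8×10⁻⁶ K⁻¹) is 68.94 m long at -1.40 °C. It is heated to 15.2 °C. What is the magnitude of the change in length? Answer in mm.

|ΔT| = |15.2 − (-1.40)| = 16.60 K
ΔL = αL₀ΔT = (16.8×10⁻⁶)(68.94)(16.60) = 1.92×10⁻² m

ΔL = 19.2 mm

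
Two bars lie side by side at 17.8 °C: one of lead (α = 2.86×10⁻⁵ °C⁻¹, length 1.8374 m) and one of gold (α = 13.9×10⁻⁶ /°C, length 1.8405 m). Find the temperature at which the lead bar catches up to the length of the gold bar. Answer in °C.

Equal length when α₁L₁ΔT − α₂L₂ΔT = L₂ − L₁ = 3.10×10⁻³ m
α₁L₁ = 5.254964×10⁻⁵, α₂L₂ = 2.558295×10⁻⁵ → Δ(αL) = 2.696669×10⁻⁵ m/K
ΔT = 3.10×10⁻³ / 2.696669×10⁻⁵ = 114.957 K, so T = 17.8 + 114.957 = 132.757 °C

T = 132.8 °C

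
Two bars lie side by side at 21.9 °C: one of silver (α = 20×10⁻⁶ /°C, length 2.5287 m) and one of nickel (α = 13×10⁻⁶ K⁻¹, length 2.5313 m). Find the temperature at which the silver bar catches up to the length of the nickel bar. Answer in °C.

Equal length when α₁L₁ΔT − α₂L₂ΔT = L₂ − L₁ = 2.60×10⁻³ m
α₁L₁ = 5.0574×10⁻⁵, α₂L₂ = 3.29069×10⁻⁵ → Δ(αL) = 1.76671×10⁻⁵ m/K
ΔT = 2.60×10⁻³ / 1.76671×10⁻⁵ = 147.166 K, so T = 21.9 + 147.166 = 169.066 °C

T = 169.1 °C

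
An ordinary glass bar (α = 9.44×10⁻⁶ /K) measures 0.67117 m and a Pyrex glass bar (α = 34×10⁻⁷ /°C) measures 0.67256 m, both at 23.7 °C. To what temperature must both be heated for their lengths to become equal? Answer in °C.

L₁(1 + α₁ΔT) = L₂(1 + α₂ΔT) ⇒ ΔT = (L₂ − L₁)/(α₁L₁ − α₂L₂)
L₂ − L₁ = 0.67256 − 0.67117 = 1.39×10⁻³ m
α₁L₁ − α₂L₂ = 9.44×10⁻⁶×0.67117 − 34×10⁻⁷×0.67256 = 4.0491408×10⁻⁶ m/K
ΔT = 1.39×10⁻³ / 4.0491408×10⁻⁶ = 343.283 K
T = 23.7 + 343.283 = 366.983 °C

T = 367.0 °C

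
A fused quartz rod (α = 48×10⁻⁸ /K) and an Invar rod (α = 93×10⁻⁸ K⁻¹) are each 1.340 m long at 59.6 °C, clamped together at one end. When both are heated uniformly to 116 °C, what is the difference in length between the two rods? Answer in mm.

ΔT = 56.4 K
fused quartz: ΔL = 48×10⁻⁸ × 1.340 m × 56.4 = 3.6276×10⁻⁵ m = 0.036276 mm
Invar: ΔL = 93×10⁻⁸ × 1.340 m × 56.4 = 7.0286×10⁻⁵ m = 0.070286 mm
difference = 0.070286 − 0.036276 = 0.034010 mm

0.0340 mm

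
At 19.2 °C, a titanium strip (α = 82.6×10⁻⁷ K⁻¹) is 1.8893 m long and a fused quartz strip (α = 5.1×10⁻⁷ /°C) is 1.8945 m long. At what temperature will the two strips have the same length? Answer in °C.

T = 374.4 °C

L₁(1 + α₁ΔT) = L₂(1 + α₂ΔT) ⇒ ΔT = (L₂ − L₁)/(α₁L₁ − α₂L₂)
L₂ − L₁ = 1.8945 − 1.8893 = 5.20×10⁻³ m
α₁L₁ − α₂L₂ = 82.6×10⁻⁷×1.8893 − 5.1×10⁻⁷×1.8945 = 1.4639423×10⁻⁵ m/K
ΔT = 5.20×10⁻³ / 1.4639423×10⁻⁵ = 355.205 K
T = 19.2 + 355.205 = 374.405 °C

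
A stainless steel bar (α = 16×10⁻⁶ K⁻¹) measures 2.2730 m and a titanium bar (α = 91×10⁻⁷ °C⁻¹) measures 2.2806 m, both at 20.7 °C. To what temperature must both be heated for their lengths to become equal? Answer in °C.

L₁(1 + α₁ΔT) = L₂(1 + α₂ΔT) ⇒ ΔT = (L₂ − L₁)/(α₁L₁ − α₂L₂)
L₂ − L₁ = 2.2806 − 2.2730 = 7.60×10⁻³ m
α₁L₁ − α₂L₂ = 16×10⁻⁶×2.2730 − 91×10⁻⁷×2.2806 = 1.561454×10⁻⁵ m/K
ΔT = 7.60×10⁻³ / 1.561454×10⁻⁵ = 486.726 K
T = 20.7 + 486.726 = 507.426 °C

T = 507.4 °C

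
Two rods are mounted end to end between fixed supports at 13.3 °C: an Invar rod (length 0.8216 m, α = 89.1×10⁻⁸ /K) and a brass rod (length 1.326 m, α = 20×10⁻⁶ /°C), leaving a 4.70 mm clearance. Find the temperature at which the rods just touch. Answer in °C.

T = 186 °C

Gap closes when ΔL₁ + ΔL₂ = 4.70 mm = 4.70×10⁻³ m
(α₁L₁ + α₂L₂)ΔT = g
α₁L₁ + α₂L₂ = 89.1×10⁻⁸×0.8216 + 20×10⁻⁶×1.326 = 2.72520456×10⁻⁵ m/K
ΔT = 4.70×10⁻³ / 2.72520456×10⁻⁵ = 172.46 K
T = 13.3 + 172.46 = 185.76 °C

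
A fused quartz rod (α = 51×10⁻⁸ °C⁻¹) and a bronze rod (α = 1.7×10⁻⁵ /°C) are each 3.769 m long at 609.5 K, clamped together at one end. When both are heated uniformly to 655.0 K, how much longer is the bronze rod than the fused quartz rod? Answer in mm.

2.83 mm

ΔT = 45.5 K
fused quartz: ΔL = 51×10⁻⁸ × 3.769 m × 45.5 = 8.7460×10⁻⁵ m = 0.087460 mm
bronze: ΔL = 1.7×10⁻⁵ × 3.769 m × 45.5 = 2.9153×10⁻³ m = 2.9153 mm
difference = 2.9153 − 0.087460 = 2.82784 mm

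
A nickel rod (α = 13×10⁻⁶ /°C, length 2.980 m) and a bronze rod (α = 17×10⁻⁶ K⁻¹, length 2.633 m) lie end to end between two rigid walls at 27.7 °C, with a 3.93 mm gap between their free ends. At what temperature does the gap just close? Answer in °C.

T = 74.8 °C

α₁L₁ = 3.874×10⁻⁵ m/K, α₂L₂ = 4.4761×10⁻⁵ m/K → total 8.3501×10⁻⁵ m/K
ΔT = g/(α₁L₁+α₂L₂) = 3.93×10⁻³ / 8.3501×10⁻⁵ = 47.065 K
T = 27.7 + 47.065 = 74.765 °C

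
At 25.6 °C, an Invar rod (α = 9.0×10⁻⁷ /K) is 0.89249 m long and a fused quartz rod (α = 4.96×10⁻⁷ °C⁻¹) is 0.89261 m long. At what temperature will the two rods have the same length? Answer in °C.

Equal length when α₁L₁ΔT − α₂L₂ΔT = L₂ − L₁ = 1.20×10⁻⁴ m
α₁L₁ = 8.03241×10⁻⁷, α₂L₂ = 4.4273456×10⁻⁷ → Δ(αL) = 3.6050644×10⁻⁷ m/K
ΔT = 1.20×10⁻⁴ / 3.6050644×10⁻⁷ = 332.865 K, so T = 25.6 + 332.865 = 358.465 °C

T = 358.5 °C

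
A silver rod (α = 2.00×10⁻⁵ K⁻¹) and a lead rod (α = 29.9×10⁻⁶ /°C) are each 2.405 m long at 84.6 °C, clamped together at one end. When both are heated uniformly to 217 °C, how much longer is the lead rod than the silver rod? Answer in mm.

3.15 mm

ΔT = 132.4 K
silver: ΔL = 2.00×10⁻⁵ × 2.405 m × 132.4 = 6.3684×10⁻³ m = 6.3684 mm
lead: ΔL = 29.9×10⁻⁶ × 2.405 m × 132.4 = 9.5208×10⁻³ m = 9.5208 mm
difference = 9.5208 − 6.3684 = 3.1524 mm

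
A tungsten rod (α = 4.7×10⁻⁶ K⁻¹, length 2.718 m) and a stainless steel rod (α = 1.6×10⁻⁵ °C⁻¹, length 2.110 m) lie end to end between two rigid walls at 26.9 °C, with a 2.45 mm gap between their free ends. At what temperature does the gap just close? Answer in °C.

α₁L₁ = 1.27746×10⁻⁵ m/K, α₂L₂ = 3.376×10⁻⁵ m/K → total 4.65346×10⁻⁵ m/K
ΔT = g/(α₁L₁+α₂L₂) = 2.45×10⁻³ / 4.65346×10⁻⁵ = 52.649 K
T = 26.9 + 52.649 = 79.549 °C

T = 79.5 °C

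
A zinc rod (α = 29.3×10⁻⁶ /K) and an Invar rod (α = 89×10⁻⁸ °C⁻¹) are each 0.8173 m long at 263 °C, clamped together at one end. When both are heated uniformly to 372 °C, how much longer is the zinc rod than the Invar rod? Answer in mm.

2.53 mm

ΔT = 109 K
zinc: ΔL = 29.3×10⁻⁶ × 0.8173 m × 109 = 2.6102×10⁻³ m = 2.6102 mm
Invar: ΔL = 89×10⁻⁸ × 0.8173 m × 109 = 7.9286×10⁻⁵ m = 0.079286 mm
difference = 2.6102 − 0.079286 = 2.530914 mm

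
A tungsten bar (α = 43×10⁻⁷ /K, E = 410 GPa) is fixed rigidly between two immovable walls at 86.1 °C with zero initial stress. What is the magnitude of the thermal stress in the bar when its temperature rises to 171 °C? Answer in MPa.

Fully constrained: the free strain ε = αΔT is blocked, so σ = Eε = EαΔT.
|ΔT| = 84.9 K
σ = 410×10⁹ × 43×10⁻⁷ × 84.9 = 1.50×10⁸ Pa

σ = 150 MPa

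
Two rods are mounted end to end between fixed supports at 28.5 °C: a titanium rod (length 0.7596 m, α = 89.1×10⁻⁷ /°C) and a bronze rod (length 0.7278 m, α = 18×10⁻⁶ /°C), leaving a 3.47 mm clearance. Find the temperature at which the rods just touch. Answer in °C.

α₁L₁ = 6.768036×10⁻⁶ m/K, α₂L₂ = 1.31004×10⁻⁵ m/K → total 1.9868436×10⁻⁵ m/K
ΔT = g/(α₁L₁+α₂L₂) = 3.47×10⁻³ / 1.9868436×10⁻⁵ = 174.65 K
T = 28.5 + 174.65 = 203.15 °C

T = 203 °C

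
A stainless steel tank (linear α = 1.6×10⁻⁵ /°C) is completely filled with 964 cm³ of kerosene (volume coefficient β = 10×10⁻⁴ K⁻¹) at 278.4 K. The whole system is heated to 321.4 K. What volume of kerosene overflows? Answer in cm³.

The tank also expands: β_container ≈ 3α = 4.8×10⁻⁵ /K
Net overflow = V₀(β_liq − 3α_cont)ΔT
β − 3α = 1.00×10⁻³ − 4.8×10⁻⁵ = 9.52×10⁻⁴ /K; ΔT = 43.0 K
ΔV = 964 × 9.52×10⁻⁴ × 43.0 = 39.5 cm³

39.5 cm³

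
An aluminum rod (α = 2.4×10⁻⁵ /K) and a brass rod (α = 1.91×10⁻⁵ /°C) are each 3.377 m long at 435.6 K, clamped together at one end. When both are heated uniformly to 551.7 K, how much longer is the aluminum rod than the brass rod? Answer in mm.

ΔT = 116.1 K
aluminum: ΔL = 2.4×10⁻⁵ × 3.377 m × 116.1 = 9.4097×10⁻³ m = 9.4097 mm
brass: ΔL = 1.91×10⁻⁵ × 3.377 m × 116.1 = 7.4885×10⁻³ m = 7.4885 mm
difference = 9.4097 − 7.4885 = 1.9212 mm

1.92 mm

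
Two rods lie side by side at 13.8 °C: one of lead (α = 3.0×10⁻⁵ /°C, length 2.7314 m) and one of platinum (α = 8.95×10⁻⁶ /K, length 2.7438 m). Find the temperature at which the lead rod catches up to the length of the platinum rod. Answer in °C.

T = 229.9 °C

L₁(1 + α₁ΔT) = L₂(1 + α₂ΔT) ⇒ ΔT = (L₂ − L₁)/(α₁L₁ − α₂L₂)
L₂ − L₁ = 2.7438 − 2.7314 = 1.24×10⁻² m
α₁L₁ − α₂L₂ = 3.0×10⁻⁵×2.7314 − 8.95×10⁻⁶×2.7438 = 5.738499×10⁻⁵ m/K
ΔT = 1.24×10⁻² / 5.738499×10⁻⁵ = 216.084 K
T = 13.8 + 216.084 = 229.884 °C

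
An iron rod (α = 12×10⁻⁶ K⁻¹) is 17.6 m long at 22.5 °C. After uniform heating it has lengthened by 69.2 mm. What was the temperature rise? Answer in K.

ΔL = αL₀ΔT ⇒ ΔT = ΔL / (αL₀)
ΔT = 69.2×10⁻³ m / (12×10⁻⁶ × 17.6 m) = 327.65 K

ΔT = 328 K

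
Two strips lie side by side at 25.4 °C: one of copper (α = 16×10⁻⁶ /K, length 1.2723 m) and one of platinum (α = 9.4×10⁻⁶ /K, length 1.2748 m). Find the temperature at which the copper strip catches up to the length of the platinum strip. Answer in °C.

T = 324.0 °C

Equal length when α₁L₁ΔT − α₂L₂ΔT = L₂ − L₁ = 2.50×10⁻³ m
α₁L₁ = 2.03568×10⁻⁵, α₂L₂ = 1.198312×10⁻⁵ → Δ(αL) = 8.37368×10⁻⁶ m/K
ΔT = 2.50×10⁻³ / 8.37368×10⁻⁶ = 298.555 K, so T = 25.4 + 298.555 = 323.955 °C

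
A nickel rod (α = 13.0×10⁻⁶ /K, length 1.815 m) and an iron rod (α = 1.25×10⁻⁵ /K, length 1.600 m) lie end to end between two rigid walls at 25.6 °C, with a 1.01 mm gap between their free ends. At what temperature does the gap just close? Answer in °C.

T = 48.8 °C

α₁L₁ = 2.3595×10⁻⁵ m/K, α₂L₂ = 2.000×10⁻⁵ m/K → total 4.3595×10⁻⁵ m/K
ΔT = g/(α₁L₁+α₂L₂) = 1.01×10⁻³ / 4.3595×10⁻⁵ = 23.168 K
T = 25.6 + 23.168 = 48.768 °C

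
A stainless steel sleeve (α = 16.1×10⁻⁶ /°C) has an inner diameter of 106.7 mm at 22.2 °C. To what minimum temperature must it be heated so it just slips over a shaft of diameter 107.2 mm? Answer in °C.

T = 313 °C

Required Δd = 107.2 − 106.7 = 0.5 mm
Δd = αd₀ΔT ⇒ ΔT = Δd/(αd₀) = 0.5 / (16.1×10⁻⁶ × 106.7) = 291.06 K
T_min = 22.2 + 291.06 = 313.26 °C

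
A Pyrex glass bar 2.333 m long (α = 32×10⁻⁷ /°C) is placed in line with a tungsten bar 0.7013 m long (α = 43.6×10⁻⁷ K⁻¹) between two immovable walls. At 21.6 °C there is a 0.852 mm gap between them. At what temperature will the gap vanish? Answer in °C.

Gap closes when ΔL₁ + ΔL₂ = 0.852 mm = 8.52×10⁻⁴ m
(α₁L₁ + α₂L₂)ΔT = g
α₁L₁ + α₂L₂ = 32×10⁻⁷×2.333 + 43.6×10⁻⁷×0.7013 = 1.0523268×10⁻⁵ m/K
ΔT = 8.52×10⁻⁴ / 1.0523268×10⁻⁵ = 80.96 K
T = 21.6 + 80.96 = 102.56 °C

T = 103 °C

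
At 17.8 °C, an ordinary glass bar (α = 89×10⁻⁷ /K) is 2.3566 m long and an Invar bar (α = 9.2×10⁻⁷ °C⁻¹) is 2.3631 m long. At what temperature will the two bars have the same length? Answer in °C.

L₁(1 + α₁ΔT) = L₂(1 + α₂ΔT) ⇒ ΔT = (L₂ − L₁)/(α₁L₁ − α₂L₂)
L₂ − L₁ = 2.3631 − 2.3566 = 6.50×10⁻³ m
α₁L₁ − α₂L₂ = 89×10⁻⁷×2.3566 − 9.2×10⁻⁷×2.3631 = 1.8799688×10⁻⁵ m/K
ΔT = 6.50×10⁻³ / 1.8799688×10⁻⁵ = 345.750 K
T = 17.8 + 345.750 = 363.550 °C

T = 363.6 °C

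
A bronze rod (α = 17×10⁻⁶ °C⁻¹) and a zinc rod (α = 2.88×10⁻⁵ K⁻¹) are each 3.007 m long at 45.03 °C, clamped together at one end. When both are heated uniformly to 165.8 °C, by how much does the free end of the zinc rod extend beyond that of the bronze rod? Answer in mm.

4.29 mm

ΔT = 120.77 K
bronze: ΔL = 17×10⁻⁶ × 3.007 m × 120.77 = 6.1736×10⁻³ m = 6.1736 mm
zinc: ΔL = 2.88×10⁻⁵ × 3.007 m × 120.77 = 1.0459×10⁻² m = 10.459 mm
difference = 10.459 − 6.1736 = 4.2854 mm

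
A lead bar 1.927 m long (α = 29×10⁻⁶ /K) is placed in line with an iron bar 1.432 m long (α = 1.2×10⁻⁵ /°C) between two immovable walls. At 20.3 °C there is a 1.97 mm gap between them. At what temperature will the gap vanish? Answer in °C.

α₁L₁ = 5.5883×10⁻⁵ m/K, α₂L₂ = 1.7184×10⁻⁵ m/K → total 7.3067×10⁻⁵ m/K
ΔT = g/(α₁L₁+α₂L₂) = 1.97×10⁻³ / 7.3067×10⁻⁵ = 26.962 K
T = 20.3 + 26.962 = 47.262 °C

T = 47.3 °C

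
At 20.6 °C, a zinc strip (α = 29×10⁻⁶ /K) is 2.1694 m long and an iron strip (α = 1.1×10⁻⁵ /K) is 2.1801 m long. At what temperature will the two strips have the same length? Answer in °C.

T = 295.4 °C

L₁(1 + α₁ΔT) = L₂(1 + α₂ΔT) ⇒ ΔT = (L₂ − L₁)/(α₁L₁ − α₂L₂)
L₂ − L₁ = 2.1801 − 2.1694 = 1.07×10⁻² m
α₁L₁ − α₂L₂ = 29×10⁻⁶×2.1694 − 1.1×10⁻⁵×2.1801 = 3.89315×10⁻⁵ m/K
ΔT = 1.07×10⁻² / 3.89315×10⁻⁵ = 274.842 K
T = 20.6 + 274.842 = 295.442 °C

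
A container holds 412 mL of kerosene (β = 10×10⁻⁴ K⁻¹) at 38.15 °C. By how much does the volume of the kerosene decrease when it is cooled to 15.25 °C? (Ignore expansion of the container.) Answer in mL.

|ΔT| = |15.25 − 38.15| = 22.90 K
ΔV = βV₀ΔT = (10×10⁻⁴)(412)(22.90) = 9.43 mL

ΔV = 9.43 mL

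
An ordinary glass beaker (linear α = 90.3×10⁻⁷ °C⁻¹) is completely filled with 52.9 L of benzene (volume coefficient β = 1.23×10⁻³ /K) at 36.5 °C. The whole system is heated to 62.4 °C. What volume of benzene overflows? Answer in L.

1.65 L

The beaker also expands: β_container ≈ 3α = 2.709×10⁻⁵ /K
Net overflow = V₀(β_liq − 3α_cont)ΔT
β − 3α = 1.23×10⁻³ − 2.709×10⁻⁵ = 1.20291×10⁻³ /K; ΔT = 25.9 K
ΔV = 52.9 × 1.20291×10⁻³ × 25.9 = 1.65 L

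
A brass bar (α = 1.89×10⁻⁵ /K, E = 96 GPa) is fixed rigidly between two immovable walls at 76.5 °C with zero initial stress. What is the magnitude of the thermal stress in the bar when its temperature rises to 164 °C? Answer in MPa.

Fully constrained: the free strain ε = αΔT is blocked, so σ = Eε = EαΔT.
|ΔT| = 87.5 K
σ = 96.0×10⁹ × 1.89×10⁻⁵ × 87.5 = 1.59×10⁸ Pa

σ = 159 MPa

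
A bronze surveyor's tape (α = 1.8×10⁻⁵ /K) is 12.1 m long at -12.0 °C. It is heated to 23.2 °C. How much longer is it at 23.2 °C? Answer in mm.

|ΔT| = |23.2 − (-12.0)| = 35.2 K
ΔL = αL₀ΔT = (1.8×10⁻⁵)(12.1)(35.2) = 7.67×10⁻³ m

ΔL = 7.67 mm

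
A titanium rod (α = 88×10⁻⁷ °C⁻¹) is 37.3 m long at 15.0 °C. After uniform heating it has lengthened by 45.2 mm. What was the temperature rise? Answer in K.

ΔT = 138 K

ΔL = αL₀ΔT ⇒ ΔT = ΔL / (αL₀)
ΔT = 45.2×10⁻³ m / (88×10⁻⁷ × 37.3 m) = 137.70 K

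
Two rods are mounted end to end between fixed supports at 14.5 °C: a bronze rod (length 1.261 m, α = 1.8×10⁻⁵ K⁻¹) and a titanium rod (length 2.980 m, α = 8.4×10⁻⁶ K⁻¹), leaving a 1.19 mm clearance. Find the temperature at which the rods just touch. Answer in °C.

T = 39.4 °C

α₁L₁ = 2.2698×10⁻⁵ m/K, α₂L₂ = 2.5032×10⁻⁵ m/K → total 4.773×10⁻⁵ m/K
ΔT = g/(α₁L₁+α₂L₂) = 1.19×10⁻³ / 4.773×10⁻⁵ = 24.932 K
T = 14.5 + 24.932 = 39.432 °C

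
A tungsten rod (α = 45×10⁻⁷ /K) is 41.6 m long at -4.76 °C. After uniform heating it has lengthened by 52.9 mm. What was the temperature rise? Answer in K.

ΔL = αL₀ΔT ⇒ ΔT = ΔL / (αL₀)
ΔT = 52.9×10⁻³ m / (45×10⁻⁷ × 41.6 m) = 282.59 K

ΔT = 283 K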